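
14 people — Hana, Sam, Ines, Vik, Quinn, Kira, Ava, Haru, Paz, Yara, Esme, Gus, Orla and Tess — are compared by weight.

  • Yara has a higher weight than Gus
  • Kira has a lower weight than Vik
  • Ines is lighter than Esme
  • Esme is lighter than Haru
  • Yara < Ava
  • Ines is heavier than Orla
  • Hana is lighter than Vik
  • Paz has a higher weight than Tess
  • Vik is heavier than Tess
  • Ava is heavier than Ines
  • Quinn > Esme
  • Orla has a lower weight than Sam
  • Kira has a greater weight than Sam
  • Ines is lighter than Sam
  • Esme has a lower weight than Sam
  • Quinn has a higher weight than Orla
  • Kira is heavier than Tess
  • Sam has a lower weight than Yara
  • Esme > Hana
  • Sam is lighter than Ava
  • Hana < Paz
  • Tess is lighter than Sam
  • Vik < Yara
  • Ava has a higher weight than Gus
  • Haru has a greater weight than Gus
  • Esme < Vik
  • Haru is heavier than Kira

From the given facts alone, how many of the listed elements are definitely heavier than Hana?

From Hana the given relations immediately reach Esme, Paz, Vik.
From those, Sam, Quinn, Yara, Haru — 7 in total.
From those, Kira, Ava — 9 in total.
Nothing else is reachable above Hana; 9 in all.

9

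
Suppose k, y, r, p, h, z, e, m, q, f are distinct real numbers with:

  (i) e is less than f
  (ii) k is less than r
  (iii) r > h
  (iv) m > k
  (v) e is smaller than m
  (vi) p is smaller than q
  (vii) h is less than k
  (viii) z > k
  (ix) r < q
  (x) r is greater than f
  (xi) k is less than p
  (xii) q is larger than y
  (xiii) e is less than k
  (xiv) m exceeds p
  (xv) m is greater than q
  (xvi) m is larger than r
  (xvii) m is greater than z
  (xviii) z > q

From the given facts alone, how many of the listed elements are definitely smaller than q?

Directly below q: r, p, y.
One step further: h, k, f (6 so far).
One step further: e (7 so far).
No other element is forced below q by the given relations, so the count is 7.

7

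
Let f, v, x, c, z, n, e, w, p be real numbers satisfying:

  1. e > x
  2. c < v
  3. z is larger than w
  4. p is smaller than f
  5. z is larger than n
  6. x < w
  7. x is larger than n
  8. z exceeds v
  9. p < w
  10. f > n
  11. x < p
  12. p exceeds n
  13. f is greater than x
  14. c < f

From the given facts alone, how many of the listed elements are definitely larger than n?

From n the given relations immediately reach x, p, f, z.
From those, w, e — 6 in total.
No other element is forced above n by the given relations, so the count is 6.

6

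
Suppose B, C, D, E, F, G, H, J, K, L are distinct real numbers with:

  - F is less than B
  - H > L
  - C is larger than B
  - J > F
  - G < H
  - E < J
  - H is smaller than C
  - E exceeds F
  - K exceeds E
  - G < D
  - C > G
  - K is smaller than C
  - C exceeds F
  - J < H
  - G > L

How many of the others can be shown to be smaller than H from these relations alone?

5

From H the given relations immediately reach L, G, J.
From those, F, E — 5 in total.
Nothing else is reachable below H; 5 in all.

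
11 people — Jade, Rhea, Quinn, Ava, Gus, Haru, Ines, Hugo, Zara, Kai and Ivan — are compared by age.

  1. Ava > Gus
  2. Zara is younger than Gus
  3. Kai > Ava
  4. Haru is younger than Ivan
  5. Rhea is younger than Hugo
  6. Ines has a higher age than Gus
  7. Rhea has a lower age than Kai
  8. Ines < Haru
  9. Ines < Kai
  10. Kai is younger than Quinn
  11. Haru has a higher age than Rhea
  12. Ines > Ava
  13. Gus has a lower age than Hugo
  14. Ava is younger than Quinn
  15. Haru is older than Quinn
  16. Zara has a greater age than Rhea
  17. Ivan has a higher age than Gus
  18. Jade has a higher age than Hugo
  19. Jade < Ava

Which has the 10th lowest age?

Piecing the relations together gives one ordering: Rhea < Zara < Gus < Hugo < Jade < Ava < Ines < Kai < Quinn < Haru < Ivan.
The 10th smallest is Haru.

Haru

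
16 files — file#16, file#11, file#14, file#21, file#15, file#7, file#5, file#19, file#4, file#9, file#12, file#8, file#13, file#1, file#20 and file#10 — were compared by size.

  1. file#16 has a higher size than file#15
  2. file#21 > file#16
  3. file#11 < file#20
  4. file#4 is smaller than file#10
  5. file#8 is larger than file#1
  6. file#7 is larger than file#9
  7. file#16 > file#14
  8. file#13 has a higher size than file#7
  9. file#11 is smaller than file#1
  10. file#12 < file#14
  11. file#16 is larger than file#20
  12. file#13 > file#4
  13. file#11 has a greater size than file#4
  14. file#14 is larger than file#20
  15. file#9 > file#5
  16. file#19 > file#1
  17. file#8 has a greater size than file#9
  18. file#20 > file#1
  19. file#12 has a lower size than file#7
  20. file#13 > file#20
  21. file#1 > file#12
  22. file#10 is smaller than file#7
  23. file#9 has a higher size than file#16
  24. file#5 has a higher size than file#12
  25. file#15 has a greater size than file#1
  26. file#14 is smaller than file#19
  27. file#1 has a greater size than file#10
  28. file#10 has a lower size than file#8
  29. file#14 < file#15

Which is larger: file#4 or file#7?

file#7

Link the given pairs in sequence: file#4 < file#10; file#10 < file#1; file#1 < file#20; file#20 < file#14; file#14 < file#15; file#15 < file#16; file#16 < file#9; file#9 < file#7.
Together: file#4 < file#10 < file#1 < file#20 < file#14 < file#15 < file#16 < file#9 < file#7.
So file#4 < file#7; file#7 is the larger of the two.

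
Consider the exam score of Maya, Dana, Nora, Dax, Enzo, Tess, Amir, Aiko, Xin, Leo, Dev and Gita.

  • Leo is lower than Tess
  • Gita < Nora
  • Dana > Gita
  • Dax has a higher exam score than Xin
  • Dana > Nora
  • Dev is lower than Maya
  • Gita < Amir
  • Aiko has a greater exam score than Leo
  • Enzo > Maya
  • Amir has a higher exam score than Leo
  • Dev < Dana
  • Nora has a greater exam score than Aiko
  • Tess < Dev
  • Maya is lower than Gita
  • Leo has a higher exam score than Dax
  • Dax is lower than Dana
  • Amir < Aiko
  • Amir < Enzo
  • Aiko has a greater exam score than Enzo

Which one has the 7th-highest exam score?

Piecing the relations together gives one ordering: Xin < Dax < Leo < Tess < Dev < Maya < Gita < Amir < Enzo < Aiko < Nora < Dana.
Counting 7 from the largest end gives Maya.

Maya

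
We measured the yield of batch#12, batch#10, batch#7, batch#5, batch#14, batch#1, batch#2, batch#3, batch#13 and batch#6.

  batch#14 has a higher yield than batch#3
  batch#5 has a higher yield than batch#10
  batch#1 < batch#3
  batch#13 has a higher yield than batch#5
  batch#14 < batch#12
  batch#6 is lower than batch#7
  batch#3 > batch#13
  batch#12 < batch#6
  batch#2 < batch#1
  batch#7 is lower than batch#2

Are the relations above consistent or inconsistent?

We have batch#1 < batch#3 stated directly, yet also batch#3 < batch#14 < batch#12 < batch#6 < batch#7 < batch#2 < batch#1 by chaining the others — so batch#3 < batch#1. Contradiction.

inconsistent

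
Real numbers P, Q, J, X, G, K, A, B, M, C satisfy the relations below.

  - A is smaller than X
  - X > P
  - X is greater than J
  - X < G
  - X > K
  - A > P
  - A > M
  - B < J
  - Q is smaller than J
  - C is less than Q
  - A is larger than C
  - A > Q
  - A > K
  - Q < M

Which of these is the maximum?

Chaining downward from G: directly below it, X; then K, P, J, A; then B, C, Q, M.
That covers every other element, and nothing is given above G, so G is the maximum.

G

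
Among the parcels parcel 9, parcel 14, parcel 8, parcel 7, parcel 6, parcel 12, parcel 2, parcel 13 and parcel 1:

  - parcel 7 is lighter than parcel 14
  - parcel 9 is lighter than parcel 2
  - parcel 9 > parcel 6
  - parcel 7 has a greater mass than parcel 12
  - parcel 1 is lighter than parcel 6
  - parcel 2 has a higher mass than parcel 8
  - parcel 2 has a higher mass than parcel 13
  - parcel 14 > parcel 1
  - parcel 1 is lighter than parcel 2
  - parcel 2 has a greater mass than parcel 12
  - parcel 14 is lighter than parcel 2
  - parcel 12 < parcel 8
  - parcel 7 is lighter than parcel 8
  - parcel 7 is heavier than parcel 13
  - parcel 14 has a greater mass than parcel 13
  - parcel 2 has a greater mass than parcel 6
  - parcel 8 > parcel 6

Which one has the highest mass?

parcel 12 is not greatest since parcel 12 < parcel 7; parcel 1 is not greatest since parcel 1 < parcel 6; parcel 6 is not greatest since parcel 6 < parcel 9; parcel 13 is not greatest since parcel 13 < parcel 2; parcel 7 is not greatest since parcel 7 < parcel 8; parcel 8 is not greatest since parcel 8 < parcel 2; parcel 9 is not greatest since parcel 9 < parcel 2; parcel 14 is not greatest since parcel 14 < parcel 2.
Only parcel 2 has nothing above it, so parcel 2 is the highest mass.

parcel 2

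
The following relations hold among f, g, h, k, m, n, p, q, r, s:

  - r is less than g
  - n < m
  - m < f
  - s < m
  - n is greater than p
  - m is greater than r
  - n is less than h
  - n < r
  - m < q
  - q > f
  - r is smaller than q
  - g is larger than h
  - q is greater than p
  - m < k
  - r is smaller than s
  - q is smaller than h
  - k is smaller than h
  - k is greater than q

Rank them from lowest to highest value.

p < n < r < s < m < f < q < k < h < g

Each adjacent pair is fixed by a given relation: p < n; n < r; r < s; s < m; m < f; f < q; q < k; k < h; h < g. Chaining them end to end gives the full order.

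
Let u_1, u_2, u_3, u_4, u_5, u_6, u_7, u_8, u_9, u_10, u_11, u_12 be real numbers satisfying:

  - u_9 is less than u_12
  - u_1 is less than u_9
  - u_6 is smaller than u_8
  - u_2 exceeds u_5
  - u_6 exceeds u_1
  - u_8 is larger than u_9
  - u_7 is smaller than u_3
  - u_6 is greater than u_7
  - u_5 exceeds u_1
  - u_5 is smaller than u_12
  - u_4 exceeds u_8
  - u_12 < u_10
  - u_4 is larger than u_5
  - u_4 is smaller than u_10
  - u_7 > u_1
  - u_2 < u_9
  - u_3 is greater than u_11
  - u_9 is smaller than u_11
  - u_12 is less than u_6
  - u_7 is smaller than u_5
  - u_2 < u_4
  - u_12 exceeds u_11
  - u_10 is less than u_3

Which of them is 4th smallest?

Chaining the given pairs: u_1 < u_7 < u_5 < u_2 < u_9 < u_11 < u_12 < u_6 < u_8 < u_4 < u_10 < u_3.
The 4th smallest is u_2.

u_2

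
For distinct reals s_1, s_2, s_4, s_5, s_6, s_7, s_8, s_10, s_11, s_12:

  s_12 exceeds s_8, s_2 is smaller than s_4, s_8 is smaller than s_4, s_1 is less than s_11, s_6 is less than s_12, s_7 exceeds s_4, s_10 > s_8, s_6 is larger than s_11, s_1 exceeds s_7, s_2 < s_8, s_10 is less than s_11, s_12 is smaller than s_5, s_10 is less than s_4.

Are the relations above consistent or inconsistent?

consistent

The single ordering s_2 < s_8 < s_10 < s_4 < s_7 < s_1 < s_11 < s_6 < s_12 < s_5 satisfies every listed relation, so no contradiction arises.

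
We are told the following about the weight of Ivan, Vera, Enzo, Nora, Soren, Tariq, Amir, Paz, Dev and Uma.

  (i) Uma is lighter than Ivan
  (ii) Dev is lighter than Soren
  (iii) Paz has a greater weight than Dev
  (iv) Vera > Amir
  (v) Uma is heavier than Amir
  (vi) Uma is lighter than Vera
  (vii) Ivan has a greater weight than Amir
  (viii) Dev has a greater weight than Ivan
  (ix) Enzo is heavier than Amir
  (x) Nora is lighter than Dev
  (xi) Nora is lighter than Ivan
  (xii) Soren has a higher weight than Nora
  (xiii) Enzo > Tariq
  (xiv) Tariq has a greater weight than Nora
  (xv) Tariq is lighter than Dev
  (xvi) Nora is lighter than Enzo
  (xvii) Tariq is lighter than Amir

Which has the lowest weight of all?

Nora

Tariq is not least since Nora < Tariq; Amir is not least since Tariq < Amir; Uma is not least since Amir < Uma; Ivan is not least since Amir < Ivan; Enzo is not least since Tariq < Enzo; Dev is not least since Ivan < Dev; Vera is not least since Amir < Vera; Paz is not least since Dev < Paz; Soren is not least since Nora < Soren.
Only Nora has nothing below it, so Nora is the lowest weight.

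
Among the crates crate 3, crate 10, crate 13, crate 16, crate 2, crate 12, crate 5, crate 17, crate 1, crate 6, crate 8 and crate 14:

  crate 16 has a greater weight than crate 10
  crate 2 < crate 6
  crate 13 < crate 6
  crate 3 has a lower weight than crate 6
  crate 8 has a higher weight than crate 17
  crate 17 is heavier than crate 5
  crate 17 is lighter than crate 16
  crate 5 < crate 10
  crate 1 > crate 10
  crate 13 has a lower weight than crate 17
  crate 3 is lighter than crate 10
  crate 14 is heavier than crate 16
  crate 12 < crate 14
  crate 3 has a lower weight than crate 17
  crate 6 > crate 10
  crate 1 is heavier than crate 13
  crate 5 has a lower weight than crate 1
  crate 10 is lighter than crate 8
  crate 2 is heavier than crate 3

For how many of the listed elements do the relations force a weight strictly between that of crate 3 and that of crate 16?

2

Chaining upward from crate 3 reaches: crate 17, crate 10, crate 1, crate 8, crate 2, crate 14, crate 6.
Chaining downward from crate 16 reaches: crate 5, crate 13, crate 17, crate 10.
Strictly between crate 3 and crate 16 are those in both lists: crate 17, crate 10 — 2 elements.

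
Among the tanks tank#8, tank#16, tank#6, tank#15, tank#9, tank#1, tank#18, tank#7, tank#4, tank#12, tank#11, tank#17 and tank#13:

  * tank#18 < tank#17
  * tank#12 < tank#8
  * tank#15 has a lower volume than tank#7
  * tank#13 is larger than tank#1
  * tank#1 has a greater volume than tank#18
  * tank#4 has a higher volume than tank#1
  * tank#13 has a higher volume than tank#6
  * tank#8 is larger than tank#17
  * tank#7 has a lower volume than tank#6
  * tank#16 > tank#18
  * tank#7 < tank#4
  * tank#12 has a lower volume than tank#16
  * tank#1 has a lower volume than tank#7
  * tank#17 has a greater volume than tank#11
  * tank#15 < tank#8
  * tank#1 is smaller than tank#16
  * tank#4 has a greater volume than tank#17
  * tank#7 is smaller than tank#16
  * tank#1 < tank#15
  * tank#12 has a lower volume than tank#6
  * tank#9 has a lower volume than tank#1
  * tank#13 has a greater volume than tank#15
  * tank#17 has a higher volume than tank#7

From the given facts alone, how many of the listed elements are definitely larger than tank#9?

9

Directly above tank#9: tank#1.
One step further: tank#15, tank#7, tank#4, tank#16, tank#13 (6 so far).
One step further: tank#17, tank#6, tank#8 (9 so far).
Nothing else is reachable above tank#9; 9 in all.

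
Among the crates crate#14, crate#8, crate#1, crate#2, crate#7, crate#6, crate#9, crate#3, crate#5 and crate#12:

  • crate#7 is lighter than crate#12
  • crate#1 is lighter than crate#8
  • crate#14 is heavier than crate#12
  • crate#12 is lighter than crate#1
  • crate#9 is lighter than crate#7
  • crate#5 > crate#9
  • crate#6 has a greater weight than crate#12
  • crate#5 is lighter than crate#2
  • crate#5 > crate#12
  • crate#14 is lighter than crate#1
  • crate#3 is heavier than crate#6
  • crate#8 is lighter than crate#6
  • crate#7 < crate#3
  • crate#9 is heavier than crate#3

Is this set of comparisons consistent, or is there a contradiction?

inconsistent

We have crate#9 < crate#7 stated directly, yet also crate#7 < crate#12 < crate#14 < crate#1 < crate#8 < crate#6 < crate#3 < crate#9 by chaining the others — so crate#7 < crate#9. Contradiction.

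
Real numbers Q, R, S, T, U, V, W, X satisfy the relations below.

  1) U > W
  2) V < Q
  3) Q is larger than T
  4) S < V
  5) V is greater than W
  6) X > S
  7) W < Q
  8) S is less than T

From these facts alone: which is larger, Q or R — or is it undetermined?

Following every chain through R: nothing is chained to R.
Q is not reached, and no chain runs the other way from Q to R.
So the given relations leave the order of R and Q undetermined.

undetermined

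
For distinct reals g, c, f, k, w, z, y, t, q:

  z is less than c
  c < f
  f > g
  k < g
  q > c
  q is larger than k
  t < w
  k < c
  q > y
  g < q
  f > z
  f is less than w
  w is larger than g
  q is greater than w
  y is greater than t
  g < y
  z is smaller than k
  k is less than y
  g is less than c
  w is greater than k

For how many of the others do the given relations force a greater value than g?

From g the given relations immediately reach c, f, w, y, q.
No other element is forced above g by the given relations, so the count is 5.

5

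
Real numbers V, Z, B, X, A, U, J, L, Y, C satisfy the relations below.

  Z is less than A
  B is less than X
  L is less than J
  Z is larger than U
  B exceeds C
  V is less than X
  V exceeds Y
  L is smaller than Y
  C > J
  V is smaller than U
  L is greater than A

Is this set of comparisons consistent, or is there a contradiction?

We have L < Y stated directly, yet also Y < V < U < Z < A < L by chaining the others — so Y < L. Contradiction.

inconsistent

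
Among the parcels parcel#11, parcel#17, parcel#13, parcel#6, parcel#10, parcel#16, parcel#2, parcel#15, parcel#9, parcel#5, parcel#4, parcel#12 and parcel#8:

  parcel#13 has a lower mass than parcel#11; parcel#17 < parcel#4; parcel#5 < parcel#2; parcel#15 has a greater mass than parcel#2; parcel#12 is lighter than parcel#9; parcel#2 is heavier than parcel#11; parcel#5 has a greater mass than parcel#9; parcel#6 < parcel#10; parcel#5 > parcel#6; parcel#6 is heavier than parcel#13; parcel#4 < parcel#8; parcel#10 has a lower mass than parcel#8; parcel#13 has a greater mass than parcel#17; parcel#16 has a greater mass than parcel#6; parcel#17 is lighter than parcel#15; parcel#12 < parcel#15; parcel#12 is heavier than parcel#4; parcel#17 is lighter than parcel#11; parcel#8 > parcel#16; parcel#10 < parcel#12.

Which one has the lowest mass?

Chaining upward from parcel#17: directly above it, parcel#13, parcel#4, parcel#11, parcel#15; then parcel#6, parcel#12, parcel#8, parcel#2; then parcel#16, parcel#10, parcel#9, parcel#5.
That covers every other element, and nothing is given below parcel#17, so parcel#17 is the lowest mass.

parcel#17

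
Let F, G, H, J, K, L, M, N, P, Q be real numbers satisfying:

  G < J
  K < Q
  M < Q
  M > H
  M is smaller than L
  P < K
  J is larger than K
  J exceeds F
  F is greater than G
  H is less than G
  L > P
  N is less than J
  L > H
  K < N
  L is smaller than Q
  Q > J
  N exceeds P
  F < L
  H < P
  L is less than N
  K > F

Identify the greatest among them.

Q

H is not greatest since H < P; G is not greatest since G < F; P is not greatest since P < L; F is not greatest since F < K; M is not greatest since M < Q; L is not greatest since L < N; K is not greatest since K < J; N is not greatest since N < J; J is not greatest since J < Q.
Only Q has nothing above it, so Q is the greatest.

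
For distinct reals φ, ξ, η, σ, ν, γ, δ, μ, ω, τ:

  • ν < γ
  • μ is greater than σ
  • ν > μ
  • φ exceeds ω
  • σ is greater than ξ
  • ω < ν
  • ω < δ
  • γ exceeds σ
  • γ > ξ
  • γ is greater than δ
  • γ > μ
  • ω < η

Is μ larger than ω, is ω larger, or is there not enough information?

undetermined

Following every chain through ω: above ω we get φ, δ, ν, η, γ.
μ is not reached, and no chain runs the other way from μ to ω.
So the given relations leave the order of ω and μ undetermined.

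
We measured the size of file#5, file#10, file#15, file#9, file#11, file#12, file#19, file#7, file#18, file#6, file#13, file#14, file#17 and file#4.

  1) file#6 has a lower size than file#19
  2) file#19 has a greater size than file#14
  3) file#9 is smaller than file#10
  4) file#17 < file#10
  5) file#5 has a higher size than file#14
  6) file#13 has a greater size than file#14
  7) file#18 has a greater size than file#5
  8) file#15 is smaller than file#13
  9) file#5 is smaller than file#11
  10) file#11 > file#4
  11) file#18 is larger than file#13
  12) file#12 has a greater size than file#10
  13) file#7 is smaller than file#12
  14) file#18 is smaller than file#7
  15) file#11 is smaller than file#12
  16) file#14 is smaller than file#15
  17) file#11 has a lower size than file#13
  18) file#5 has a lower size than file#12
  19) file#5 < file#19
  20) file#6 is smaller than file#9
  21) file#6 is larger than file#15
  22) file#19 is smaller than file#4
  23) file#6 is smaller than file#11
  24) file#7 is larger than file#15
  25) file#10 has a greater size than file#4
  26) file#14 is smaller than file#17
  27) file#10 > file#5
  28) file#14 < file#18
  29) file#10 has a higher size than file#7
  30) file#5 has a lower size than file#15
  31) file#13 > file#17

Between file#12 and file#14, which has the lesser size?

file#14

Link the given pairs in sequence: file#14 < file#5; file#5 < file#15; file#15 < file#6; file#6 < file#19; file#19 < file#4; file#4 < file#11; file#11 < file#13; file#13 < file#18; file#18 < file#7; file#7 < file#10; file#10 < file#12.
Chaining these gives file#14 < file#5 < file#15 < file#6 < file#19 < file#4 < file#11 < file#13 < file#18 < file#7 < file#10 < file#12.
So file#14 < file#12; file#14 is the smaller of the two.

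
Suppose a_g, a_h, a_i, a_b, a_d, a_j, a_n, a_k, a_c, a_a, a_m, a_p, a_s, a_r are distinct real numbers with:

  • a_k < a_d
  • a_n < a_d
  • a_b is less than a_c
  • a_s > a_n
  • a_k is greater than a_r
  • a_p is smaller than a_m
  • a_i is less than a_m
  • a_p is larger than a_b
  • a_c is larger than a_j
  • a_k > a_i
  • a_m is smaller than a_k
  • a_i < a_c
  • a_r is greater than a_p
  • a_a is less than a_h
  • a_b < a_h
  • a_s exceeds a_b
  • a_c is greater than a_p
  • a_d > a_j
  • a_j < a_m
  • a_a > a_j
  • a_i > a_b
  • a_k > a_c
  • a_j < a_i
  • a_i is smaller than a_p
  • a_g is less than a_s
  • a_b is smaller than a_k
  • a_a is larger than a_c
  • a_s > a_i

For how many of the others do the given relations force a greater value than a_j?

10

From a_j the given relations immediately reach a_i, a_m, a_c, a_d, a_a.
From those, a_p, a_s, a_k, a_h — 9 in total.
From those, a_r — 10 in total.
No other element is forced above a_j by the given relations, so the count is 10.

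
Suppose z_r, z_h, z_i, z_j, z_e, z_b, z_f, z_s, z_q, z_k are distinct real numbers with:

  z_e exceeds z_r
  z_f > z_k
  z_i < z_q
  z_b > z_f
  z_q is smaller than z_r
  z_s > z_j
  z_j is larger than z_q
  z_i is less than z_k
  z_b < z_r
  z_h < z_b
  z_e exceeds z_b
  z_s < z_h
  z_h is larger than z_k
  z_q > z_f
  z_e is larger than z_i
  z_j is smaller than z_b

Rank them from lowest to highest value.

z_i < z_k < z_f < z_q < z_j < z_s < z_h < z_b < z_r < z_e

Nothing is placed below z_i, so it is least; from there z_i < z_k; z_k < z_f; z_f < z_q; z_q < z_j; z_j < z_s; z_s < z_h; z_h < z_b; z_b < z_r; z_r < z_e, each given directly.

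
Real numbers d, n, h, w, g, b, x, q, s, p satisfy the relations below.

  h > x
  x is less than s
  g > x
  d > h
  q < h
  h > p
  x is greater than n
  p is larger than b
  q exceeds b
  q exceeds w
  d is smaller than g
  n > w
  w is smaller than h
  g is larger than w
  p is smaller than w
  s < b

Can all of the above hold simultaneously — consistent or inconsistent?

We have w < n stated directly, yet also n < x < s < b < p < w by chaining the others — so n < w. Contradiction.

inconsistent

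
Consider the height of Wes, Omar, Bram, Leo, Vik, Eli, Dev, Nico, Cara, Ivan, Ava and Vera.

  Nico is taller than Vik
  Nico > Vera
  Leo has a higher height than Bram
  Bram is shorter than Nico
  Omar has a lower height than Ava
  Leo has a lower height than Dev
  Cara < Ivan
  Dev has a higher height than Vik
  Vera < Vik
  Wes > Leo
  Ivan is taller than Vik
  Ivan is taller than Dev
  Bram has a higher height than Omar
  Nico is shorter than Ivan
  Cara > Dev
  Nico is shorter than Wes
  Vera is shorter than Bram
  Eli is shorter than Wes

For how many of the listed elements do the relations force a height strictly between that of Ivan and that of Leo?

The relations place Leo below Ivan. An element lies strictly between them when it is forced above Leo and also forced below Ivan.
Above Leo: {Dev, Wes, Cara}. Below Ivan: {Vera, Omar, Bram, Vik, Dev, Nico, Cara}.
Intersection: {Dev, Cara} — 2.

2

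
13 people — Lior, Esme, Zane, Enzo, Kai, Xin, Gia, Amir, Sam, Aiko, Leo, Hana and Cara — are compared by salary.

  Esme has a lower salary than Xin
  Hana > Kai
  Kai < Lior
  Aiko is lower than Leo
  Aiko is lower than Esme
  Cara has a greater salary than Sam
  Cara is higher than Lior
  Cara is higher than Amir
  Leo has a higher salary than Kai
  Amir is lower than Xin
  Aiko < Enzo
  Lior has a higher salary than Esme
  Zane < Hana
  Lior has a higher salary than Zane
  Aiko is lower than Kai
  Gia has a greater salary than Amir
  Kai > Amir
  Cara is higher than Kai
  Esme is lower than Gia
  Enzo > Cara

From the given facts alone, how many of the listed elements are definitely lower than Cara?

7

From Cara the given relations immediately reach Amir, Kai, Sam, Lior.
From those, Zane, Aiko, Esme — 7 in total.
Nothing else is reachable below Cara; 7 in all.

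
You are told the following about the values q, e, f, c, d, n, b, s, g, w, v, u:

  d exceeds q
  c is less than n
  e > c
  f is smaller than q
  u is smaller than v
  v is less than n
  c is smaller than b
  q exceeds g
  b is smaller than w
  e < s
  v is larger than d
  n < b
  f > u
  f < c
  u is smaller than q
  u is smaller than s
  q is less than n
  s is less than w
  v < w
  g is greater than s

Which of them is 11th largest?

Piecing the relations together gives one ordering: u < f < c < e < s < g < q < d < v < n < b < w.
The 11th largest is f.

f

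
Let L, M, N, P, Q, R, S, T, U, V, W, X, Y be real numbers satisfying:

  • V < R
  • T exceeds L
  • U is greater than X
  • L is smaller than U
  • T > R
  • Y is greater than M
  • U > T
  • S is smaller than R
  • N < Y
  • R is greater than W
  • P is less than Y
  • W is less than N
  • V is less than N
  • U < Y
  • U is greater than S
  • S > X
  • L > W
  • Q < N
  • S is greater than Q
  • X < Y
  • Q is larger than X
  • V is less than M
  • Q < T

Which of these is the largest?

Y

V is not greatest since V < N; X is not greatest since X < S; Q is not greatest since Q < N; S is not greatest since S < R; W is not greatest since W < R; P is not greatest since P < Y; R is not greatest since R < T; N is not greatest since N < Y; L is not greatest since L < U; M is not greatest since M < Y; T is not greatest since T < U; U is not greatest since U < Y.
Only Y has nothing above it, so Y is the largest.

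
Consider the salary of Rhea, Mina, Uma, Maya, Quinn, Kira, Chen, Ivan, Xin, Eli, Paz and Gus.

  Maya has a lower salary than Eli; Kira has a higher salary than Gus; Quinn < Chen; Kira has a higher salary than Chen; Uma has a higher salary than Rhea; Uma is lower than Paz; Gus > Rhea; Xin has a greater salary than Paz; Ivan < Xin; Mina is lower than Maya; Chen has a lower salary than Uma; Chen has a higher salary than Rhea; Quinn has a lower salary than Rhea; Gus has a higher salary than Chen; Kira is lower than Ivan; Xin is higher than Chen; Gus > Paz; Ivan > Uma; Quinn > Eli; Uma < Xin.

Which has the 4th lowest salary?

Quinn

Piecing the relations together gives one ordering: Mina < Maya < Eli < Quinn < Rhea < Chen < Uma < Paz < Gus < Kira < Ivan < Xin.
Counting 4 from the smallest end gives Quinn.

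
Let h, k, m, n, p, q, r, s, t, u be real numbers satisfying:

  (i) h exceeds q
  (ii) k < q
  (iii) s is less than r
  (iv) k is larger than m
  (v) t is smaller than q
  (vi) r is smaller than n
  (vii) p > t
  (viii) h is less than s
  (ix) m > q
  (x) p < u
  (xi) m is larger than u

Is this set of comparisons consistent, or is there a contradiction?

inconsistent

We have q < m stated directly, yet also m < k < q by chaining the others — so m < q. Contradiction.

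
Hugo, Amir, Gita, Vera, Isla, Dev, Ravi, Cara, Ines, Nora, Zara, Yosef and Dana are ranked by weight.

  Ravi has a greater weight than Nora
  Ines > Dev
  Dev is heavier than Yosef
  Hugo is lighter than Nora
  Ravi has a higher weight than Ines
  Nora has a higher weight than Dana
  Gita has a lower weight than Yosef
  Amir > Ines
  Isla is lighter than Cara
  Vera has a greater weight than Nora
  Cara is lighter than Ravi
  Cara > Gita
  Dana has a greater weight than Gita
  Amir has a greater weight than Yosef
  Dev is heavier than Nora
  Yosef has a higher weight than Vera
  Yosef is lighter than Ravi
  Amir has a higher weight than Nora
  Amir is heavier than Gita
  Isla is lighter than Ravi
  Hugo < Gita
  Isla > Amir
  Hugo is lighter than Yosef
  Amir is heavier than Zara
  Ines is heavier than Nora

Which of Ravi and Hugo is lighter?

The relevant relations are Hugo < Gita; Gita < Dana; Dana < Nora; Nora < Vera; Vera < Yosef; Yosef < Dev; Dev < Ines; Ines < Amir; Amir < Isla; Isla < Cara; Cara < Ravi.
Chaining these gives Hugo < Gita < Dana < Nora < Vera < Yosef < Dev < Ines < Amir < Isla < Cara < Ravi.
So Hugo < Ravi; Hugo is the lighter of the two.

Hugo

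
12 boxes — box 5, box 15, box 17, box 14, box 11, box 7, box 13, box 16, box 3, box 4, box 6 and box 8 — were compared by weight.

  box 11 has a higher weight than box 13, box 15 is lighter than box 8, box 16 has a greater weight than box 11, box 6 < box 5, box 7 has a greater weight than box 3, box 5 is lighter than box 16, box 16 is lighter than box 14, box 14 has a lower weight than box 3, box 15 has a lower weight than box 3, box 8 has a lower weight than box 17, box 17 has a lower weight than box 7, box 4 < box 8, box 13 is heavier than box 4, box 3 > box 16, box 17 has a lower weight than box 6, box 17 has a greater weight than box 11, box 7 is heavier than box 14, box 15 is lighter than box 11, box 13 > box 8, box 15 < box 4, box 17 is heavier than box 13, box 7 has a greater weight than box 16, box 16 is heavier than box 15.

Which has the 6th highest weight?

box 6

Chaining the given pairs: box 15 < box 4 < box 8 < box 13 < box 11 < box 17 < box 6 < box 5 < box 16 < box 14 < box 3 < box 7.
The 6th largest is box 6.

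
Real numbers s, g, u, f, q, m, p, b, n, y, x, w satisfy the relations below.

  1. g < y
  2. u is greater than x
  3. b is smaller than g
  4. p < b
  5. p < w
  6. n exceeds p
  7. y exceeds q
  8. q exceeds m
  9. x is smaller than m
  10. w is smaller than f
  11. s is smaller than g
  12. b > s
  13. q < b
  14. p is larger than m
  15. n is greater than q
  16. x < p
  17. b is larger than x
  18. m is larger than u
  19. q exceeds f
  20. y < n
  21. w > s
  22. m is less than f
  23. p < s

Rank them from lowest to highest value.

x < u < m < p < s < w < f < q < b < g < y < n

The consecutive links are each given: x < u; u < m; m < p; p < s; s < w; w < f; f < q; q < b; b < g; g < y; y < n.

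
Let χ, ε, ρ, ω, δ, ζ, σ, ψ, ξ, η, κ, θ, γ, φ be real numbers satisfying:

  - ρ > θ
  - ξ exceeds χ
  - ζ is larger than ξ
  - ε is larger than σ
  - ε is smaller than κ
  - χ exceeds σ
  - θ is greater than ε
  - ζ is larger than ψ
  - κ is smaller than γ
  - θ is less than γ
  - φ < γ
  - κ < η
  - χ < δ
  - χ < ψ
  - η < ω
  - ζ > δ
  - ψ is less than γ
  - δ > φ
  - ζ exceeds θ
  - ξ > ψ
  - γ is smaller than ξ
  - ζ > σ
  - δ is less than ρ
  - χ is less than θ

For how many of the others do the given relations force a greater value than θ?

The elements the relations force above θ are ρ, γ, ξ, ζ — no chain reaches any other.
That is 4.

4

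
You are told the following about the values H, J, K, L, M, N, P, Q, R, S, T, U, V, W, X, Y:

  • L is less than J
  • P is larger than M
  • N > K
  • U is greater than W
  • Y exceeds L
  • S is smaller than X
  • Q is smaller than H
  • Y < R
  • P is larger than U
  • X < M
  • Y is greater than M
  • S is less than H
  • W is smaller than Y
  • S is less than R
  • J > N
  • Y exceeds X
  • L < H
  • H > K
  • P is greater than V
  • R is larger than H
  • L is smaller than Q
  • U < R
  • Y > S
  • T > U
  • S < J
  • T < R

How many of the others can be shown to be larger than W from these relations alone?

5

Directly above W: U, Y.
One step further: T, P, R (5 so far).
Nothing else is reachable above W; 5 in all.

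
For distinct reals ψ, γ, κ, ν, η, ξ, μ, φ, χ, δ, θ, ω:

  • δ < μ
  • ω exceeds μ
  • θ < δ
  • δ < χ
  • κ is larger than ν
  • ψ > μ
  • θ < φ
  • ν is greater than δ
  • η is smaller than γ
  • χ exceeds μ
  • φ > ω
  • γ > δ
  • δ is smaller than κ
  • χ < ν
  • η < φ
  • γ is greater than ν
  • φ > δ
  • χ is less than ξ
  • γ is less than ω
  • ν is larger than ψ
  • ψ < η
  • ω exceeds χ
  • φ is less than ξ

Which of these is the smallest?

Chaining upward from θ: directly above it, δ, φ; then μ, χ, ν, γ, κ, ξ; then ψ, ω; then η.
That covers every other element, and nothing is given below θ, so θ is the smallest.

θ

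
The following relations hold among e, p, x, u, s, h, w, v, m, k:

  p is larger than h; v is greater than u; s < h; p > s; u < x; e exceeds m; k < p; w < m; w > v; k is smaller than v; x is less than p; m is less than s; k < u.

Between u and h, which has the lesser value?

u < v and v < w give u < w.
Then w < m extends the chain to m.
Then m < s extends the chain to s.
With s < h: u < v < w < m < s < h.
So u < h; u is the smaller of the two.

u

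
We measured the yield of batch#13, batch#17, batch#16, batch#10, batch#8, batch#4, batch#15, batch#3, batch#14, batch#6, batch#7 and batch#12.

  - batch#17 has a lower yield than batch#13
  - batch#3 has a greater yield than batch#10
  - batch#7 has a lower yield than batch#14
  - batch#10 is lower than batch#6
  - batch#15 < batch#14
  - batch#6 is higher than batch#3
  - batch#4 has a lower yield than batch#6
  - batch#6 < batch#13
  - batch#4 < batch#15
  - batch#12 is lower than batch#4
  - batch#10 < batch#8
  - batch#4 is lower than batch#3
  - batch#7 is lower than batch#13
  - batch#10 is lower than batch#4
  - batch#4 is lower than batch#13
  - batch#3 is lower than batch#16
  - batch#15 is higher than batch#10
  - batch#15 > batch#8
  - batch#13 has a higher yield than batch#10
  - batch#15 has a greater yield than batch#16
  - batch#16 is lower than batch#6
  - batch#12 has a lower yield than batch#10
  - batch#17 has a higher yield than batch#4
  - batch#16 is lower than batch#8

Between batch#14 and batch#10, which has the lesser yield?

batch#10

The relevant relations are batch#10 < batch#4; batch#4 < batch#3; batch#3 < batch#16; batch#16 < batch#8; batch#8 < batch#15; batch#15 < batch#14.
Chaining these gives batch#10 < batch#4 < batch#3 < batch#16 < batch#8 < batch#15 < batch#14.
So batch#10 < batch#14; batch#10 is the lower of the two.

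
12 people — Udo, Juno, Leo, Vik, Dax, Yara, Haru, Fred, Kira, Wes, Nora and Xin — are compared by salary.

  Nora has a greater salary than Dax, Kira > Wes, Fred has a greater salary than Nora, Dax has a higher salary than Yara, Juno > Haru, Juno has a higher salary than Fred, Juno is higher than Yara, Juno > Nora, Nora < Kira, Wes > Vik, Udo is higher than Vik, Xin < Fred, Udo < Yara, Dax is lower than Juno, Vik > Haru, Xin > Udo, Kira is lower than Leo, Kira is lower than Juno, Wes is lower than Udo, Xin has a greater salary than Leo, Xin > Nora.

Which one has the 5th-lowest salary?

Chaining the given pairs: Haru < Vik < Wes < Udo < Yara < Dax < Nora < Kira < Leo < Xin < Fred < Juno.
The 5th smallest is Yara.

Yara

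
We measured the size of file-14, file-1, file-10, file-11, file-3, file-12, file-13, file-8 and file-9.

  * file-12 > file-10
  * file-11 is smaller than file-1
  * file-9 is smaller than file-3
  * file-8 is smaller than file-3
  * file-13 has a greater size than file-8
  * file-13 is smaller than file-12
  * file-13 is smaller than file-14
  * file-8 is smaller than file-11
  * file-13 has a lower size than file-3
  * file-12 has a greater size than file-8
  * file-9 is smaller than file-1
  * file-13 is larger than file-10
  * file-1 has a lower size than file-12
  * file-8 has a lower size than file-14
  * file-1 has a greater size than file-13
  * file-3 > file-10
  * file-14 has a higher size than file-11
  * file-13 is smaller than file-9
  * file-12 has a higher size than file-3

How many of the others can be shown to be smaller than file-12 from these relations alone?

The elements the relations force below file-12 are file-8, file-10, file-13, file-9, file-11, file-3, file-1 — no chain reaches any other.
That is 7.

7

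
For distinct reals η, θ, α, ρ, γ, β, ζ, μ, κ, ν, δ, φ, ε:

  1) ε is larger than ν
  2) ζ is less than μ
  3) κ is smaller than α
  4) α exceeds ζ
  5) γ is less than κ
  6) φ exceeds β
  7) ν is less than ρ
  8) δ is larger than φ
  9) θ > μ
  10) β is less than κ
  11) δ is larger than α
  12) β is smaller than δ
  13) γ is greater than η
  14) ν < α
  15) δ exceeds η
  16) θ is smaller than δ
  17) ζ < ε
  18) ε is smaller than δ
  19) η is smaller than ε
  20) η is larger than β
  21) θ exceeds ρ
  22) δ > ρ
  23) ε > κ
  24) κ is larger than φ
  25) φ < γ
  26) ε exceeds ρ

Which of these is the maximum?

δ

Chaining downward from δ: directly below it, β, η, φ, ρ, α, θ, ε; then ν, ζ, μ, κ; then γ.
That covers every other element, and nothing is given above δ, so δ is the maximum.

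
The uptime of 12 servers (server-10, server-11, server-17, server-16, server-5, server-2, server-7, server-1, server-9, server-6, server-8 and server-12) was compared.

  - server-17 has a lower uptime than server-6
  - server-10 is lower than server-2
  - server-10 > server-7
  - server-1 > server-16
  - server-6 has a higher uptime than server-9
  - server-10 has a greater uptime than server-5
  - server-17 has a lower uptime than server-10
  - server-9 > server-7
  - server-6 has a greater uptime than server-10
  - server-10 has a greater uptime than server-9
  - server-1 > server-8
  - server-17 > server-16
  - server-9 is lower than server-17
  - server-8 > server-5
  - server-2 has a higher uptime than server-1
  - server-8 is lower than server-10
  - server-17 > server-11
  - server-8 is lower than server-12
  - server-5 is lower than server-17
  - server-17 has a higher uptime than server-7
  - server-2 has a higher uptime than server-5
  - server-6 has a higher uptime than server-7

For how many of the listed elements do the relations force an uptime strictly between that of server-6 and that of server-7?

3

Chaining upward from server-7 reaches: server-9, server-17, server-10, server-2.
Chaining downward from server-6 reaches: server-5, server-8, server-16, server-11, server-9, server-17, server-10.
Strictly between server-7 and server-6 are those in both lists: server-9, server-17, server-10 — 3 elements.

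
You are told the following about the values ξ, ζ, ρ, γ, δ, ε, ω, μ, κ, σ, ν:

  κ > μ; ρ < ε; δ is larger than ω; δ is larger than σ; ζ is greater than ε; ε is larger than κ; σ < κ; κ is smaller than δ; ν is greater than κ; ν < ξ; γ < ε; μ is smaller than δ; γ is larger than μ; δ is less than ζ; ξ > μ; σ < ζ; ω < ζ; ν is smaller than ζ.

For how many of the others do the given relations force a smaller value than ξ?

4

From ξ the given relations immediately reach μ, ν.
From those, κ — 3 in total.
From those, σ — 4 in total.
No other element is forced below ξ by the given relations, so the count is 4.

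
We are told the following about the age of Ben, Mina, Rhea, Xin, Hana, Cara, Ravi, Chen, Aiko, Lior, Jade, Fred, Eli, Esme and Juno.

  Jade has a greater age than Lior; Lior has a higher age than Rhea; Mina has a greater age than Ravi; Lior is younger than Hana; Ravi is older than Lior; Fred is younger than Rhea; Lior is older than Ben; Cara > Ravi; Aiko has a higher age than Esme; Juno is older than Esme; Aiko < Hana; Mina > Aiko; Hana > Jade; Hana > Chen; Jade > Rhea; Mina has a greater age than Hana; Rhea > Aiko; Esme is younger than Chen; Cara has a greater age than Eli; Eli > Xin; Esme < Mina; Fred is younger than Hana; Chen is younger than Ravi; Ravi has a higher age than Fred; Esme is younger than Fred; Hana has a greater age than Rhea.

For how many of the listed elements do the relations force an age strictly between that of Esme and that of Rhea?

Chaining upward from Esme reaches: Chen, Fred, Aiko, Lior, Ravi, Jade, Juno, Cara, Hana, Mina.
Chaining downward from Rhea reaches: Fred, Aiko.
Strictly between Esme and Rhea are those in both lists: Fred, Aiko — 2 elements.

2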